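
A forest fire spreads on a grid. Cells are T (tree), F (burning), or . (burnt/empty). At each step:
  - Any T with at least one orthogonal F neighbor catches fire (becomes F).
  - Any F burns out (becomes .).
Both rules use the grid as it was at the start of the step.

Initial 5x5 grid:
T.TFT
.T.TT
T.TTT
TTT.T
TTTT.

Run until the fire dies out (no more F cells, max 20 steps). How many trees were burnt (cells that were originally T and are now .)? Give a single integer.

Step 1: +3 fires, +1 burnt (F count now 3)
Step 2: +2 fires, +3 burnt (F count now 2)
Step 3: +2 fires, +2 burnt (F count now 2)
Step 4: +2 fires, +2 burnt (F count now 2)
Step 5: +2 fires, +2 burnt (F count now 2)
Step 6: +3 fires, +2 burnt (F count now 3)
Step 7: +2 fires, +3 burnt (F count now 2)
Step 8: +0 fires, +2 burnt (F count now 0)
Fire out after step 8
Initially T: 18, now '.': 23
Total burnt (originally-T cells now '.'): 16

Answer: 16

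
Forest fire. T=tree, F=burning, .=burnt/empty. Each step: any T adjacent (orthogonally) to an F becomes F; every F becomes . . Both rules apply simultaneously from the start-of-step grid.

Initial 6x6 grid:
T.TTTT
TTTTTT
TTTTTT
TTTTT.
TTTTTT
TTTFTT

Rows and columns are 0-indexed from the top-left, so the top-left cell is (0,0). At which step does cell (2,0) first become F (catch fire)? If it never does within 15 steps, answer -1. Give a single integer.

Step 1: cell (2,0)='T' (+3 fires, +1 burnt)
Step 2: cell (2,0)='T' (+5 fires, +3 burnt)
Step 3: cell (2,0)='T' (+6 fires, +5 burnt)
Step 4: cell (2,0)='T' (+5 fires, +6 burnt)
Step 5: cell (2,0)='T' (+6 fires, +5 burnt)
Step 6: cell (2,0)='F' (+5 fires, +6 burnt)
  -> target ignites at step 6
Step 7: cell (2,0)='.' (+2 fires, +5 burnt)
Step 8: cell (2,0)='.' (+1 fires, +2 burnt)
Step 9: cell (2,0)='.' (+0 fires, +1 burnt)
  fire out at step 9

6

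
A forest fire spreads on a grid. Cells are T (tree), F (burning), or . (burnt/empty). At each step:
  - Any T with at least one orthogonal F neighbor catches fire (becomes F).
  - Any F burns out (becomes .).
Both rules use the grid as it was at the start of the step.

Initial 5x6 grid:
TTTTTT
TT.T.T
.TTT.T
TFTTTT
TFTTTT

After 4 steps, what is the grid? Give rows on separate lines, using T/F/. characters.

Step 1: 5 trees catch fire, 2 burn out
  TTTTTT
  TT.T.T
  .FTT.T
  F.FTTT
  F.FTTT
Step 2: 4 trees catch fire, 5 burn out
  TTTTTT
  TF.T.T
  ..FT.T
  ...FTT
  ...FTT
Step 3: 5 trees catch fire, 4 burn out
  TFTTTT
  F..T.T
  ...F.T
  ....FT
  ....FT
Step 4: 5 trees catch fire, 5 burn out
  F.FTTT
  ...F.T
  .....T
  .....F
  .....F

F.FTTT
...F.T
.....T
.....F
.....F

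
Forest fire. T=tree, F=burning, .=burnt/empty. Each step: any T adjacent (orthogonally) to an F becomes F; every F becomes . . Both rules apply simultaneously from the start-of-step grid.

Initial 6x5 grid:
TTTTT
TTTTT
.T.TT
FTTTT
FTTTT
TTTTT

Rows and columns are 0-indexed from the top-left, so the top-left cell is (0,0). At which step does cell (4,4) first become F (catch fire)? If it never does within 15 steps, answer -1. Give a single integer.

Step 1: cell (4,4)='T' (+3 fires, +2 burnt)
Step 2: cell (4,4)='T' (+4 fires, +3 burnt)
Step 3: cell (4,4)='T' (+4 fires, +4 burnt)
Step 4: cell (4,4)='F' (+7 fires, +4 burnt)
  -> target ignites at step 4
Step 5: cell (4,4)='.' (+5 fires, +7 burnt)
Step 6: cell (4,4)='.' (+2 fires, +5 burnt)
Step 7: cell (4,4)='.' (+1 fires, +2 burnt)
Step 8: cell (4,4)='.' (+0 fires, +1 burnt)
  fire out at step 8

4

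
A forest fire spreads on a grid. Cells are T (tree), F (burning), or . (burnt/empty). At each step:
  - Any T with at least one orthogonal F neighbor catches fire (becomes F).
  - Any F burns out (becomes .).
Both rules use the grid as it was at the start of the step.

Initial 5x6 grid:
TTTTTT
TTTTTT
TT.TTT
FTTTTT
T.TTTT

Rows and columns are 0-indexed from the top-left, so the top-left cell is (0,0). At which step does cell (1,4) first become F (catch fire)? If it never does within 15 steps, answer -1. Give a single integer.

Step 1: cell (1,4)='T' (+3 fires, +1 burnt)
Step 2: cell (1,4)='T' (+3 fires, +3 burnt)
Step 3: cell (1,4)='T' (+4 fires, +3 burnt)
Step 4: cell (1,4)='T' (+5 fires, +4 burnt)
Step 5: cell (1,4)='T' (+5 fires, +5 burnt)
Step 6: cell (1,4)='F' (+4 fires, +5 burnt)
  -> target ignites at step 6
Step 7: cell (1,4)='.' (+2 fires, +4 burnt)
Step 8: cell (1,4)='.' (+1 fires, +2 burnt)
Step 9: cell (1,4)='.' (+0 fires, +1 burnt)
  fire out at step 9

6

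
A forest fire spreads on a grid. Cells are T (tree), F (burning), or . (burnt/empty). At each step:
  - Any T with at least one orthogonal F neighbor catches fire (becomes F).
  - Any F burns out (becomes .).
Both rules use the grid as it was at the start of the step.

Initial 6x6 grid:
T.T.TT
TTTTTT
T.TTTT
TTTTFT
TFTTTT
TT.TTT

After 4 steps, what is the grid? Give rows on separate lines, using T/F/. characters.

Step 1: 8 trees catch fire, 2 burn out
  T.T.TT
  TTTTTT
  T.TTFT
  TFTF.F
  F.FTFT
  TF.TTT
Step 2: 9 trees catch fire, 8 burn out
  T.T.TT
  TTTTFT
  T.TF.F
  F.F...
  ...F.F
  F..TFT
Step 3: 7 trees catch fire, 9 burn out
  T.T.FT
  TTTF.F
  F.F...
  ......
  ......
  ...F.F
Step 4: 3 trees catch fire, 7 burn out
  T.T..F
  FTF...
  ......
  ......
  ......
  ......

T.T..F
FTF...
......
......
......
......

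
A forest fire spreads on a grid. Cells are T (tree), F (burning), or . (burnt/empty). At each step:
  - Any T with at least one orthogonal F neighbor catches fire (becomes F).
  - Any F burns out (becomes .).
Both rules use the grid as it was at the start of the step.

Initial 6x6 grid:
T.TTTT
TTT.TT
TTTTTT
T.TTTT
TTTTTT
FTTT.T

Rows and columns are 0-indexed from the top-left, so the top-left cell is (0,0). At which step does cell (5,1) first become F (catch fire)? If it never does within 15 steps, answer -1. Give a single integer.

Step 1: cell (5,1)='F' (+2 fires, +1 burnt)
  -> target ignites at step 1
Step 2: cell (5,1)='.' (+3 fires, +2 burnt)
Step 3: cell (5,1)='.' (+3 fires, +3 burnt)
Step 4: cell (5,1)='.' (+4 fires, +3 burnt)
Step 5: cell (5,1)='.' (+5 fires, +4 burnt)
Step 6: cell (5,1)='.' (+4 fires, +5 burnt)
Step 7: cell (5,1)='.' (+4 fires, +4 burnt)
Step 8: cell (5,1)='.' (+3 fires, +4 burnt)
Step 9: cell (5,1)='.' (+2 fires, +3 burnt)
Step 10: cell (5,1)='.' (+1 fires, +2 burnt)
Step 11: cell (5,1)='.' (+0 fires, +1 burnt)
  fire out at step 11

1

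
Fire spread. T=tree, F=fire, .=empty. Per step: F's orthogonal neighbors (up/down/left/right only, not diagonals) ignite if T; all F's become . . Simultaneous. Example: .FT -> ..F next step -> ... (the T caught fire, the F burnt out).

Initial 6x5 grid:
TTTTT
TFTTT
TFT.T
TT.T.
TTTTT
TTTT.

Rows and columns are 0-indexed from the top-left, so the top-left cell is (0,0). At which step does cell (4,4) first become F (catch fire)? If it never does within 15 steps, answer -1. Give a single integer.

Step 1: cell (4,4)='T' (+6 fires, +2 burnt)
Step 2: cell (4,4)='T' (+5 fires, +6 burnt)
Step 3: cell (4,4)='T' (+5 fires, +5 burnt)
Step 4: cell (4,4)='T' (+5 fires, +5 burnt)
Step 5: cell (4,4)='F' (+3 fires, +5 burnt)
  -> target ignites at step 5
Step 6: cell (4,4)='.' (+0 fires, +3 burnt)
  fire out at step 6

5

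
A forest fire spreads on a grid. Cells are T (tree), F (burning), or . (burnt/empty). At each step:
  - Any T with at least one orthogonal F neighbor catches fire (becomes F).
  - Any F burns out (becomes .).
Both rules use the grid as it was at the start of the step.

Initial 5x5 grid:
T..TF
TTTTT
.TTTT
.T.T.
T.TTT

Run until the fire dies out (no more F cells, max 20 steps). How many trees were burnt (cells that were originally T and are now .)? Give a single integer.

Step 1: +2 fires, +1 burnt (F count now 2)
Step 2: +2 fires, +2 burnt (F count now 2)
Step 3: +2 fires, +2 burnt (F count now 2)
Step 4: +3 fires, +2 burnt (F count now 3)
Step 5: +3 fires, +3 burnt (F count now 3)
Step 6: +4 fires, +3 burnt (F count now 4)
Step 7: +0 fires, +4 burnt (F count now 0)
Fire out after step 7
Initially T: 17, now '.': 24
Total burnt (originally-T cells now '.'): 16

Answer: 16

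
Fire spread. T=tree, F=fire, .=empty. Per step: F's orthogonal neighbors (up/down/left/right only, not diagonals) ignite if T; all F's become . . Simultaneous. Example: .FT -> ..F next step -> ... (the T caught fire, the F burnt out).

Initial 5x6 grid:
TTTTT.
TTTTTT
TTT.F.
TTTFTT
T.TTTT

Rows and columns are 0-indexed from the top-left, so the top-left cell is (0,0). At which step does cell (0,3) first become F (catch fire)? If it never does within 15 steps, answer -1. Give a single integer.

Step 1: cell (0,3)='T' (+4 fires, +2 burnt)
Step 2: cell (0,3)='T' (+8 fires, +4 burnt)
Step 3: cell (0,3)='F' (+5 fires, +8 burnt)
  -> target ignites at step 3
Step 4: cell (0,3)='.' (+4 fires, +5 burnt)
Step 5: cell (0,3)='.' (+2 fires, +4 burnt)
Step 6: cell (0,3)='.' (+1 fires, +2 burnt)
Step 7: cell (0,3)='.' (+0 fires, +1 burnt)
  fire out at step 7

3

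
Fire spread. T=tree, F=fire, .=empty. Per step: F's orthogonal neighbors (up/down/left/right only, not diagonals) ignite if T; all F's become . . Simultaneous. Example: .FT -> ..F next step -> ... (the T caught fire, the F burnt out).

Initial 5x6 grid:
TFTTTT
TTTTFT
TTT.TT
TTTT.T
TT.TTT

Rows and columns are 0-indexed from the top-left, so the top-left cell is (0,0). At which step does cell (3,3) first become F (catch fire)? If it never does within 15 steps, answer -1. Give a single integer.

Step 1: cell (3,3)='T' (+7 fires, +2 burnt)
Step 2: cell (3,3)='T' (+6 fires, +7 burnt)
Step 3: cell (3,3)='T' (+4 fires, +6 burnt)
Step 4: cell (3,3)='T' (+4 fires, +4 burnt)
Step 5: cell (3,3)='F' (+3 fires, +4 burnt)
  -> target ignites at step 5
Step 6: cell (3,3)='.' (+1 fires, +3 burnt)
Step 7: cell (3,3)='.' (+0 fires, +1 burnt)
  fire out at step 7

5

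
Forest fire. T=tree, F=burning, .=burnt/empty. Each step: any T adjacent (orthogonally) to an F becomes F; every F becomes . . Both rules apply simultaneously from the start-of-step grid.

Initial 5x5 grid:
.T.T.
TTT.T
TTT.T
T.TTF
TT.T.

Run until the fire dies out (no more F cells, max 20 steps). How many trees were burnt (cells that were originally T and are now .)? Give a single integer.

Answer: 15

Derivation:
Step 1: +2 fires, +1 burnt (F count now 2)
Step 2: +3 fires, +2 burnt (F count now 3)
Step 3: +1 fires, +3 burnt (F count now 1)
Step 4: +2 fires, +1 burnt (F count now 2)
Step 5: +2 fires, +2 burnt (F count now 2)
Step 6: +3 fires, +2 burnt (F count now 3)
Step 7: +1 fires, +3 burnt (F count now 1)
Step 8: +1 fires, +1 burnt (F count now 1)
Step 9: +0 fires, +1 burnt (F count now 0)
Fire out after step 9
Initially T: 16, now '.': 24
Total burnt (originally-T cells now '.'): 15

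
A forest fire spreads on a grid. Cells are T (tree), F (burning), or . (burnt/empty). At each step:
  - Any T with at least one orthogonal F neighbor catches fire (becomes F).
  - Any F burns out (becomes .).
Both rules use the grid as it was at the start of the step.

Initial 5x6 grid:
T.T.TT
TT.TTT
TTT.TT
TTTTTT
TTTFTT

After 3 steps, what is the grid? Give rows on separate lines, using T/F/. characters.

Step 1: 3 trees catch fire, 1 burn out
  T.T.TT
  TT.TTT
  TTT.TT
  TTTFTT
  TTF.FT
Step 2: 4 trees catch fire, 3 burn out
  T.T.TT
  TT.TTT
  TTT.TT
  TTF.FT
  TF...F
Step 3: 5 trees catch fire, 4 burn out
  T.T.TT
  TT.TTT
  TTF.FT
  TF...F
  F.....

T.T.TT
TT.TTT
TTF.FT
TF...F
F.....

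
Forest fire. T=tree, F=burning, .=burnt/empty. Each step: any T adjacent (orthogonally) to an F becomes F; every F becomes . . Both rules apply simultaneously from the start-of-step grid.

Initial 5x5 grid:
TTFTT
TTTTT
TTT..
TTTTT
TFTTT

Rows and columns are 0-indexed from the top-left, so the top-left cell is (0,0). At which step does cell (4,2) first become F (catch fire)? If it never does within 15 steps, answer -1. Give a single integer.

Step 1: cell (4,2)='F' (+6 fires, +2 burnt)
  -> target ignites at step 1
Step 2: cell (4,2)='.' (+9 fires, +6 burnt)
Step 3: cell (4,2)='.' (+5 fires, +9 burnt)
Step 4: cell (4,2)='.' (+1 fires, +5 burnt)
Step 5: cell (4,2)='.' (+0 fires, +1 burnt)
  fire out at step 5

1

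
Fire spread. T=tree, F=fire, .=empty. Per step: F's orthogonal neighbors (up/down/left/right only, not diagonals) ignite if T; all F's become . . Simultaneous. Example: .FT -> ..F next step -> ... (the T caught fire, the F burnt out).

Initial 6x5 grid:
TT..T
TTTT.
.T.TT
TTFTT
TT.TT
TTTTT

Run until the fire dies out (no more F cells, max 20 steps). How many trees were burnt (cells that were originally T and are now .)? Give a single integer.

Step 1: +2 fires, +1 burnt (F count now 2)
Step 2: +6 fires, +2 burnt (F count now 6)
Step 3: +7 fires, +6 burnt (F count now 7)
Step 4: +6 fires, +7 burnt (F count now 6)
Step 5: +1 fires, +6 burnt (F count now 1)
Step 6: +0 fires, +1 burnt (F count now 0)
Fire out after step 6
Initially T: 23, now '.': 29
Total burnt (originally-T cells now '.'): 22

Answer: 22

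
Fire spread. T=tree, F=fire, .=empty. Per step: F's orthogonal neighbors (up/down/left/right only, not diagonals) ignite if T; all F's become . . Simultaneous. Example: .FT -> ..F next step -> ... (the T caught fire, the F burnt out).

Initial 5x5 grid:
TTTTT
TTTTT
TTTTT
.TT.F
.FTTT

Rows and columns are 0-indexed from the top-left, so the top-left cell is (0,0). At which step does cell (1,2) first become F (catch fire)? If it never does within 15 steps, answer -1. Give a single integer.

Step 1: cell (1,2)='T' (+4 fires, +2 burnt)
Step 2: cell (1,2)='T' (+5 fires, +4 burnt)
Step 3: cell (1,2)='T' (+5 fires, +5 burnt)
Step 4: cell (1,2)='F' (+4 fires, +5 burnt)
  -> target ignites at step 4
Step 5: cell (1,2)='.' (+2 fires, +4 burnt)
Step 6: cell (1,2)='.' (+0 fires, +2 burnt)
  fire out at step 6

4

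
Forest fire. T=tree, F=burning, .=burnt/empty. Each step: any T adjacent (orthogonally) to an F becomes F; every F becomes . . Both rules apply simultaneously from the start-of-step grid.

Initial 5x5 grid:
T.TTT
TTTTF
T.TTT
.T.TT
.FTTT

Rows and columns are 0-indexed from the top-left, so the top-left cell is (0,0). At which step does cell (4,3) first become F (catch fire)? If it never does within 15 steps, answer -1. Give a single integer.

Step 1: cell (4,3)='T' (+5 fires, +2 burnt)
Step 2: cell (4,3)='F' (+5 fires, +5 burnt)
  -> target ignites at step 2
Step 3: cell (4,3)='.' (+5 fires, +5 burnt)
Step 4: cell (4,3)='.' (+1 fires, +5 burnt)
Step 5: cell (4,3)='.' (+2 fires, +1 burnt)
Step 6: cell (4,3)='.' (+0 fires, +2 burnt)
  fire out at step 6

2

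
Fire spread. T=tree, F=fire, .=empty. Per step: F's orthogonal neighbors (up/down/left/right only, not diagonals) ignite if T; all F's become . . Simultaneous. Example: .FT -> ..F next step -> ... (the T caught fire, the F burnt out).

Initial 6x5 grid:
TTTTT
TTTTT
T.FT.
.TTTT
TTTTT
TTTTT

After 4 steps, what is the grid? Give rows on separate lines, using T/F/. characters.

Step 1: 3 trees catch fire, 1 burn out
  TTTTT
  TTFTT
  T..F.
  .TFTT
  TTTTT
  TTTTT
Step 2: 6 trees catch fire, 3 burn out
  TTFTT
  TF.FT
  T....
  .F.FT
  TTFTT
  TTTTT
Step 3: 8 trees catch fire, 6 burn out
  TF.FT
  F...F
  T....
  ....F
  TF.FT
  TTFTT
Step 4: 7 trees catch fire, 8 burn out
  F...F
  .....
  F....
  .....
  F...F
  TF.FT

F...F
.....
F....
.....
F...F
TF.FT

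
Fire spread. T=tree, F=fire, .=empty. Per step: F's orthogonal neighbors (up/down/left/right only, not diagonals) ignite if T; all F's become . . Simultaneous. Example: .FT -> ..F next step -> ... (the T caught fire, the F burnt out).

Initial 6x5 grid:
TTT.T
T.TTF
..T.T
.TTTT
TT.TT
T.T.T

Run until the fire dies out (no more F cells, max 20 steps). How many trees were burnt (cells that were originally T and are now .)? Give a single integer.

Answer: 19

Derivation:
Step 1: +3 fires, +1 burnt (F count now 3)
Step 2: +2 fires, +3 burnt (F count now 2)
Step 3: +4 fires, +2 burnt (F count now 4)
Step 4: +4 fires, +4 burnt (F count now 4)
Step 5: +2 fires, +4 burnt (F count now 2)
Step 6: +2 fires, +2 burnt (F count now 2)
Step 7: +1 fires, +2 burnt (F count now 1)
Step 8: +1 fires, +1 burnt (F count now 1)
Step 9: +0 fires, +1 burnt (F count now 0)
Fire out after step 9
Initially T: 20, now '.': 29
Total burnt (originally-T cells now '.'): 19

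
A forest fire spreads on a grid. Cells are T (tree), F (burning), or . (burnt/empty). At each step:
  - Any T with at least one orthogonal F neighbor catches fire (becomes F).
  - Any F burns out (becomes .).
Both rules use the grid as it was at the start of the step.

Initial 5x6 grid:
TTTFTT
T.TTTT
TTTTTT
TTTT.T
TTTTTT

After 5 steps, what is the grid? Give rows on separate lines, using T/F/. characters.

Step 1: 3 trees catch fire, 1 burn out
  TTF.FT
  T.TFTT
  TTTTTT
  TTTT.T
  TTTTTT
Step 2: 5 trees catch fire, 3 burn out
  TF...F
  T.F.FT
  TTTFTT
  TTTT.T
  TTTTTT
Step 3: 5 trees catch fire, 5 burn out
  F.....
  T....F
  TTF.FT
  TTTF.T
  TTTTTT
Step 4: 5 trees catch fire, 5 burn out
  ......
  F.....
  TF...F
  TTF..T
  TTTFTT
Step 5: 5 trees catch fire, 5 burn out
  ......
  ......
  F.....
  TF...F
  TTF.FT

......
......
F.....
TF...F
TTF.FT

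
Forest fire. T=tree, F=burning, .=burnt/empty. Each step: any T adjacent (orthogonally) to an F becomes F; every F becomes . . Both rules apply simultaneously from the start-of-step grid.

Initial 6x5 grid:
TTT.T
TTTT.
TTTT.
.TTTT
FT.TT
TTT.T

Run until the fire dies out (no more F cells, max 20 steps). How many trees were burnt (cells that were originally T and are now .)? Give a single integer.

Answer: 22

Derivation:
Step 1: +2 fires, +1 burnt (F count now 2)
Step 2: +2 fires, +2 burnt (F count now 2)
Step 3: +3 fires, +2 burnt (F count now 3)
Step 4: +4 fires, +3 burnt (F count now 4)
Step 5: +6 fires, +4 burnt (F count now 6)
Step 6: +4 fires, +6 burnt (F count now 4)
Step 7: +1 fires, +4 burnt (F count now 1)
Step 8: +0 fires, +1 burnt (F count now 0)
Fire out after step 8
Initially T: 23, now '.': 29
Total burnt (originally-T cells now '.'): 22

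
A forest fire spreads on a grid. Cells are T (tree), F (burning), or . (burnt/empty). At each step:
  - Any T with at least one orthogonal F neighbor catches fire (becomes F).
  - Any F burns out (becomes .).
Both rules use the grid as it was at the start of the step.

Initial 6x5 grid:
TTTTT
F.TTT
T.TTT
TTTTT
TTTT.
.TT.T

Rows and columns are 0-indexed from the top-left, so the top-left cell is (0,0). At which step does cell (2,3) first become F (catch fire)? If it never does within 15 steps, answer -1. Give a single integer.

Step 1: cell (2,3)='T' (+2 fires, +1 burnt)
Step 2: cell (2,3)='T' (+2 fires, +2 burnt)
Step 3: cell (2,3)='T' (+3 fires, +2 burnt)
Step 4: cell (2,3)='T' (+4 fires, +3 burnt)
Step 5: cell (2,3)='T' (+6 fires, +4 burnt)
Step 6: cell (2,3)='F' (+5 fires, +6 burnt)
  -> target ignites at step 6
Step 7: cell (2,3)='.' (+1 fires, +5 burnt)
Step 8: cell (2,3)='.' (+0 fires, +1 burnt)
  fire out at step 8

6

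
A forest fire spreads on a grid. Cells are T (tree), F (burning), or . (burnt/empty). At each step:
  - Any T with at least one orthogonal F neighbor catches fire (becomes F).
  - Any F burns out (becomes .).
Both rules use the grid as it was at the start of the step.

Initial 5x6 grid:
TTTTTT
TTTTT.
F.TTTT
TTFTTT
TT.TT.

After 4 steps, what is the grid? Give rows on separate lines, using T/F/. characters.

Step 1: 5 trees catch fire, 2 burn out
  TTTTTT
  FTTTT.
  ..FTTT
  FF.FTT
  TT.TT.
Step 2: 8 trees catch fire, 5 burn out
  FTTTTT
  .FFTT.
  ...FTT
  ....FT
  FF.FT.
Step 3: 6 trees catch fire, 8 burn out
  .FFTTT
  ...FT.
  ....FT
  .....F
  ....F.
Step 4: 3 trees catch fire, 6 burn out
  ...FTT
  ....F.
  .....F
  ......
  ......

...FTT
....F.
.....F
......
......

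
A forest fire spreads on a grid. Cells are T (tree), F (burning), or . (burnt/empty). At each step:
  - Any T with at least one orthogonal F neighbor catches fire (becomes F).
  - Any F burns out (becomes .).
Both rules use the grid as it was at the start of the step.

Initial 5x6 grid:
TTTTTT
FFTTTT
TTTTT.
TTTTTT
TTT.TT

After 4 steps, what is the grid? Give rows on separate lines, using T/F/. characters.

Step 1: 5 trees catch fire, 2 burn out
  FFTTTT
  ..FTTT
  FFTTT.
  TTTTTT
  TTT.TT
Step 2: 5 trees catch fire, 5 burn out
  ..FTTT
  ...FTT
  ..FTT.
  FFTTTT
  TTT.TT
Step 3: 6 trees catch fire, 5 burn out
  ...FTT
  ....FT
  ...FT.
  ..FTTT
  FFT.TT
Step 4: 5 trees catch fire, 6 burn out
  ....FT
  .....F
  ....F.
  ...FTT
  ..F.TT

....FT
.....F
....F.
...FTT
..F.TT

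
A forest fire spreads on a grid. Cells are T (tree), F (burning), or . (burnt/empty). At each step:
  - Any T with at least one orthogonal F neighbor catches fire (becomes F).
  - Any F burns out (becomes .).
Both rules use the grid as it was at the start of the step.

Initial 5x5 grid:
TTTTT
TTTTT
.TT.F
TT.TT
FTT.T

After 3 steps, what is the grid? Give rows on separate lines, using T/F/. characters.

Step 1: 4 trees catch fire, 2 burn out
  TTTTT
  TTTTF
  .TT..
  FT.TF
  .FT.T
Step 2: 6 trees catch fire, 4 burn out
  TTTTF
  TTTF.
  .TT..
  .F.F.
  ..F.F
Step 3: 3 trees catch fire, 6 burn out
  TTTF.
  TTF..
  .FT..
  .....
  .....

TTTF.
TTF..
.FT..
.....
.....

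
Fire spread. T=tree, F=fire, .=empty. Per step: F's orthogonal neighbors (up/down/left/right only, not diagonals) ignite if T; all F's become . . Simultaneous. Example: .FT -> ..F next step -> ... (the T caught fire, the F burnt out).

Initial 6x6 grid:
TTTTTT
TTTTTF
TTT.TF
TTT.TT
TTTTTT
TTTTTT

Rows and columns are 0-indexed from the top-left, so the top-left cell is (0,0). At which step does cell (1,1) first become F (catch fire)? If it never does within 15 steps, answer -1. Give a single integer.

Step 1: cell (1,1)='T' (+4 fires, +2 burnt)
Step 2: cell (1,1)='T' (+4 fires, +4 burnt)
Step 3: cell (1,1)='T' (+4 fires, +4 burnt)
Step 4: cell (1,1)='F' (+5 fires, +4 burnt)
  -> target ignites at step 4
Step 5: cell (1,1)='.' (+6 fires, +5 burnt)
Step 6: cell (1,1)='.' (+5 fires, +6 burnt)
Step 7: cell (1,1)='.' (+3 fires, +5 burnt)
Step 8: cell (1,1)='.' (+1 fires, +3 burnt)
Step 9: cell (1,1)='.' (+0 fires, +1 burnt)
  fire out at step 9

4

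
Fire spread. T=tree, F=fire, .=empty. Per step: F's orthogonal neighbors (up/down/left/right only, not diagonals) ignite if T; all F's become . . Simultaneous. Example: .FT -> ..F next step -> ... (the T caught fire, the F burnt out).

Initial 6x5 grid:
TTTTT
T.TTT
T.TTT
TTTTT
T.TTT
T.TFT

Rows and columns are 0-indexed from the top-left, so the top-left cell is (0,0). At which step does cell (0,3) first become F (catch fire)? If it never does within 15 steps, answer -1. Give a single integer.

Step 1: cell (0,3)='T' (+3 fires, +1 burnt)
Step 2: cell (0,3)='T' (+3 fires, +3 burnt)
Step 3: cell (0,3)='T' (+3 fires, +3 burnt)
Step 4: cell (0,3)='T' (+4 fires, +3 burnt)
Step 5: cell (0,3)='F' (+4 fires, +4 burnt)
  -> target ignites at step 5
Step 6: cell (0,3)='.' (+4 fires, +4 burnt)
Step 7: cell (0,3)='.' (+3 fires, +4 burnt)
Step 8: cell (0,3)='.' (+1 fires, +3 burnt)
Step 9: cell (0,3)='.' (+0 fires, +1 burnt)
  fire out at step 9

5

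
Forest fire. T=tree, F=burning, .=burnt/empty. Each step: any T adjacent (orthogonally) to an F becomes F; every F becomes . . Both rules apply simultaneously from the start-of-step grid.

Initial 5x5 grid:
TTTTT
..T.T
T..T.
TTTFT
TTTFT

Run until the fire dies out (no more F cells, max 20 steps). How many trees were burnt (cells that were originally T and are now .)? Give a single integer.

Answer: 10

Derivation:
Step 1: +5 fires, +2 burnt (F count now 5)
Step 2: +2 fires, +5 burnt (F count now 2)
Step 3: +2 fires, +2 burnt (F count now 2)
Step 4: +1 fires, +2 burnt (F count now 1)
Step 5: +0 fires, +1 burnt (F count now 0)
Fire out after step 5
Initially T: 17, now '.': 18
Total burnt (originally-T cells now '.'): 10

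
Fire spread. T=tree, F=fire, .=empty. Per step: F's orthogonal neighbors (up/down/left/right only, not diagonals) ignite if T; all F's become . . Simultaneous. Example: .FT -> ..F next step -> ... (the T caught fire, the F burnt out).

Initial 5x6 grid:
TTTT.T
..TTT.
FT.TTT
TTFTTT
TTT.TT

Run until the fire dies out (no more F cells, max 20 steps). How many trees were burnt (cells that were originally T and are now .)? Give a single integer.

Step 1: +5 fires, +2 burnt (F count now 5)
Step 2: +4 fires, +5 burnt (F count now 4)
Step 3: +4 fires, +4 burnt (F count now 4)
Step 4: +5 fires, +4 burnt (F count now 5)
Step 5: +1 fires, +5 burnt (F count now 1)
Step 6: +1 fires, +1 burnt (F count now 1)
Step 7: +1 fires, +1 burnt (F count now 1)
Step 8: +0 fires, +1 burnt (F count now 0)
Fire out after step 8
Initially T: 22, now '.': 29
Total burnt (originally-T cells now '.'): 21

Answer: 21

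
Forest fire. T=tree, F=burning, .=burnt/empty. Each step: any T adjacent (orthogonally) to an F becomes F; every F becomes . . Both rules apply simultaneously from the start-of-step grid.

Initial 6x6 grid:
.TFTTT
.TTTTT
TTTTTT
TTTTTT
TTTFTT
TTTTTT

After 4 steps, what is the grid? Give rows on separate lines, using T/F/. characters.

Step 1: 7 trees catch fire, 2 burn out
  .F.FTT
  .TFTTT
  TTTTTT
  TTTFTT
  TTF.FT
  TTTFTT
Step 2: 11 trees catch fire, 7 burn out
  ....FT
  .F.FTT
  TTFFTT
  TTF.FT
  TF...F
  TTF.FT
Step 3: 9 trees catch fire, 11 burn out
  .....F
  ....FT
  TF..FT
  TF...F
  F.....
  TF...F
Step 4: 5 trees catch fire, 9 burn out
  ......
  .....F
  F....F
  F.....
  ......
  F.....

......
.....F
F....F
F.....
......
F.....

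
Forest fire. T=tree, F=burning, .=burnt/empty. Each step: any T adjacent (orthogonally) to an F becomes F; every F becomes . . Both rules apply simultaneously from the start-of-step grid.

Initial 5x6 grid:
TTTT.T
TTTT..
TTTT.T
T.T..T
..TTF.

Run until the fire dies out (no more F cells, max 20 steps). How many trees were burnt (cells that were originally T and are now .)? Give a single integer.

Step 1: +1 fires, +1 burnt (F count now 1)
Step 2: +1 fires, +1 burnt (F count now 1)
Step 3: +1 fires, +1 burnt (F count now 1)
Step 4: +1 fires, +1 burnt (F count now 1)
Step 5: +3 fires, +1 burnt (F count now 3)
Step 6: +4 fires, +3 burnt (F count now 4)
Step 7: +4 fires, +4 burnt (F count now 4)
Step 8: +1 fires, +4 burnt (F count now 1)
Step 9: +0 fires, +1 burnt (F count now 0)
Fire out after step 9
Initially T: 19, now '.': 27
Total burnt (originally-T cells now '.'): 16

Answer: 16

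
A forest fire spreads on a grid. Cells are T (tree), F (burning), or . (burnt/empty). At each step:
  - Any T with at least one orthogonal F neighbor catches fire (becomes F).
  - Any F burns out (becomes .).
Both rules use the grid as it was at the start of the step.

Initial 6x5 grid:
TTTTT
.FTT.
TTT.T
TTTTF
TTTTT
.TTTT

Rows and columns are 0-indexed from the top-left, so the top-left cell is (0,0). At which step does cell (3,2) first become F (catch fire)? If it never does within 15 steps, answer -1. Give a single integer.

Step 1: cell (3,2)='T' (+6 fires, +2 burnt)
Step 2: cell (3,2)='F' (+9 fires, +6 burnt)
  -> target ignites at step 2
Step 3: cell (3,2)='.' (+5 fires, +9 burnt)
Step 4: cell (3,2)='.' (+4 fires, +5 burnt)
Step 5: cell (3,2)='.' (+0 fires, +4 burnt)
  fire out at step 5

2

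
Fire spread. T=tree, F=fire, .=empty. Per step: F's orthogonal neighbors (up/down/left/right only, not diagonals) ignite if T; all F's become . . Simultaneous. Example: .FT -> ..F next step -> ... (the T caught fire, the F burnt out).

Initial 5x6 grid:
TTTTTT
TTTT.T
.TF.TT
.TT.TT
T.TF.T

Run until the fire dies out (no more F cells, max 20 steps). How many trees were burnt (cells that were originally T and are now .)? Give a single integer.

Answer: 20

Derivation:
Step 1: +4 fires, +2 burnt (F count now 4)
Step 2: +4 fires, +4 burnt (F count now 4)
Step 3: +3 fires, +4 burnt (F count now 3)
Step 4: +2 fires, +3 burnt (F count now 2)
Step 5: +1 fires, +2 burnt (F count now 1)
Step 6: +1 fires, +1 burnt (F count now 1)
Step 7: +1 fires, +1 burnt (F count now 1)
Step 8: +2 fires, +1 burnt (F count now 2)
Step 9: +2 fires, +2 burnt (F count now 2)
Step 10: +0 fires, +2 burnt (F count now 0)
Fire out after step 10
Initially T: 21, now '.': 29
Total burnt (originally-T cells now '.'): 20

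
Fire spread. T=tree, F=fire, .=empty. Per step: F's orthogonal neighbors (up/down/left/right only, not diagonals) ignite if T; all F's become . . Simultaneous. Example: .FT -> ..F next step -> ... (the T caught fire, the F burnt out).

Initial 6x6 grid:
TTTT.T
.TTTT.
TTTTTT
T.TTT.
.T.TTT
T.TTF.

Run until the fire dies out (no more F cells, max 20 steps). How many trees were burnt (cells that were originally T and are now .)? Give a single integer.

Step 1: +2 fires, +1 burnt (F count now 2)
Step 2: +4 fires, +2 burnt (F count now 4)
Step 3: +2 fires, +4 burnt (F count now 2)
Step 4: +4 fires, +2 burnt (F count now 4)
Step 5: +2 fires, +4 burnt (F count now 2)
Step 6: +3 fires, +2 burnt (F count now 3)
Step 7: +3 fires, +3 burnt (F count now 3)
Step 8: +2 fires, +3 burnt (F count now 2)
Step 9: +1 fires, +2 burnt (F count now 1)
Step 10: +0 fires, +1 burnt (F count now 0)
Fire out after step 10
Initially T: 26, now '.': 33
Total burnt (originally-T cells now '.'): 23

Answer: 23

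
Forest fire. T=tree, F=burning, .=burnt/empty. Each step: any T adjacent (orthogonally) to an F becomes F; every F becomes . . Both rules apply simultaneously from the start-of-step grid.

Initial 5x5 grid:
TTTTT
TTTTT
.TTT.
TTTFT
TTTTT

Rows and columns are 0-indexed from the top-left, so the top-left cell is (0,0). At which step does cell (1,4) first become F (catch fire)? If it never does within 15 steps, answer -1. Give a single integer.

Step 1: cell (1,4)='T' (+4 fires, +1 burnt)
Step 2: cell (1,4)='T' (+5 fires, +4 burnt)
Step 3: cell (1,4)='F' (+6 fires, +5 burnt)
  -> target ignites at step 3
Step 4: cell (1,4)='.' (+4 fires, +6 burnt)
Step 5: cell (1,4)='.' (+2 fires, +4 burnt)
Step 6: cell (1,4)='.' (+1 fires, +2 burnt)
Step 7: cell (1,4)='.' (+0 fires, +1 burnt)
  fire out at step 7

3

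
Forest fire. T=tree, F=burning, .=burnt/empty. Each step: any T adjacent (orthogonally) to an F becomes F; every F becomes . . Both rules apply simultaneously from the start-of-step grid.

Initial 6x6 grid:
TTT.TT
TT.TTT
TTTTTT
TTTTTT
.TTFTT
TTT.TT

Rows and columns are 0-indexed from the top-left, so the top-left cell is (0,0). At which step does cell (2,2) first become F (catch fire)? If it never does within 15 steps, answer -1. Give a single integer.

Step 1: cell (2,2)='T' (+3 fires, +1 burnt)
Step 2: cell (2,2)='T' (+7 fires, +3 burnt)
Step 3: cell (2,2)='F' (+7 fires, +7 burnt)
  -> target ignites at step 3
Step 4: cell (2,2)='.' (+5 fires, +7 burnt)
Step 5: cell (2,2)='.' (+4 fires, +5 burnt)
Step 6: cell (2,2)='.' (+3 fires, +4 burnt)
Step 7: cell (2,2)='.' (+2 fires, +3 burnt)
Step 8: cell (2,2)='.' (+0 fires, +2 burnt)
  fire out at step 8

3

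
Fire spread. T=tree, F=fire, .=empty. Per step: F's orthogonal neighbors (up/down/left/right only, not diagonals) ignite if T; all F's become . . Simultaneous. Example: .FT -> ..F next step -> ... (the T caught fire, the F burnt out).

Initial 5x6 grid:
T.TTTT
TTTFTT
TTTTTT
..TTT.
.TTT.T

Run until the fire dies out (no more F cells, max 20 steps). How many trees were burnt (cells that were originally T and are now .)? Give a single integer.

Answer: 22

Derivation:
Step 1: +4 fires, +1 burnt (F count now 4)
Step 2: +7 fires, +4 burnt (F count now 7)
Step 3: +7 fires, +7 burnt (F count now 7)
Step 4: +3 fires, +7 burnt (F count now 3)
Step 5: +1 fires, +3 burnt (F count now 1)
Step 6: +0 fires, +1 burnt (F count now 0)
Fire out after step 6
Initially T: 23, now '.': 29
Total burnt (originally-T cells now '.'): 22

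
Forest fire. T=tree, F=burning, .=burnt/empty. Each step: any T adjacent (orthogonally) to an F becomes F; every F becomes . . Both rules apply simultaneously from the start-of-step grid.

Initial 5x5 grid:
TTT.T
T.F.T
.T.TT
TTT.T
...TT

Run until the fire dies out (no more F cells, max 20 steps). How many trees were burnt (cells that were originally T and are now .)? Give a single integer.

Answer: 4

Derivation:
Step 1: +1 fires, +1 burnt (F count now 1)
Step 2: +1 fires, +1 burnt (F count now 1)
Step 3: +1 fires, +1 burnt (F count now 1)
Step 4: +1 fires, +1 burnt (F count now 1)
Step 5: +0 fires, +1 burnt (F count now 0)
Fire out after step 5
Initially T: 15, now '.': 14
Total burnt (originally-T cells now '.'): 4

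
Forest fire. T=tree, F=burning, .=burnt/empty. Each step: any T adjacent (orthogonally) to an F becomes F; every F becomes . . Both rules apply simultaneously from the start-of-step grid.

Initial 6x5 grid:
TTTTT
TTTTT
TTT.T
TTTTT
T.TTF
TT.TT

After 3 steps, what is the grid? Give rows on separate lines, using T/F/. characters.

Step 1: 3 trees catch fire, 1 burn out
  TTTTT
  TTTTT
  TTT.T
  TTTTF
  T.TF.
  TT.TF
Step 2: 4 trees catch fire, 3 burn out
  TTTTT
  TTTTT
  TTT.F
  TTTF.
  T.F..
  TT.F.
Step 3: 2 trees catch fire, 4 burn out
  TTTTT
  TTTTF
  TTT..
  TTF..
  T....
  TT...

TTTTT
TTTTF
TTT..
TTF..
T....
TT...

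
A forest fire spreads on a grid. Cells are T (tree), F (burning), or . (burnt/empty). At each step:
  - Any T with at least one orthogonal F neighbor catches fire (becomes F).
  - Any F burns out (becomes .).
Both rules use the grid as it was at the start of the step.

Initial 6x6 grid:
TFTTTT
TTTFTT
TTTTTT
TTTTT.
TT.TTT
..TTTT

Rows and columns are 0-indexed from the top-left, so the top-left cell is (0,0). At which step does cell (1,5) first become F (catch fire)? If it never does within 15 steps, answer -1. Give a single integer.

Step 1: cell (1,5)='T' (+7 fires, +2 burnt)
Step 2: cell (1,5)='F' (+7 fires, +7 burnt)
  -> target ignites at step 2
Step 3: cell (1,5)='.' (+7 fires, +7 burnt)
Step 4: cell (1,5)='.' (+4 fires, +7 burnt)
Step 5: cell (1,5)='.' (+4 fires, +4 burnt)
Step 6: cell (1,5)='.' (+1 fires, +4 burnt)
Step 7: cell (1,5)='.' (+0 fires, +1 burnt)
  fire out at step 7

2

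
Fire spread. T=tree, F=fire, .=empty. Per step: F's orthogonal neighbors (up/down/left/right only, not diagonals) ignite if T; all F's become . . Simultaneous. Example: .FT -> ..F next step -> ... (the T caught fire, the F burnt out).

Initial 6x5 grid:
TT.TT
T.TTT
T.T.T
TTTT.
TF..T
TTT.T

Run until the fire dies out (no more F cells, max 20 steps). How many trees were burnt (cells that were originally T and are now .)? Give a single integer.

Step 1: +3 fires, +1 burnt (F count now 3)
Step 2: +4 fires, +3 burnt (F count now 4)
Step 3: +3 fires, +4 burnt (F count now 3)
Step 4: +2 fires, +3 burnt (F count now 2)
Step 5: +2 fires, +2 burnt (F count now 2)
Step 6: +3 fires, +2 burnt (F count now 3)
Step 7: +2 fires, +3 burnt (F count now 2)
Step 8: +0 fires, +2 burnt (F count now 0)
Fire out after step 8
Initially T: 21, now '.': 28
Total burnt (originally-T cells now '.'): 19

Answer: 19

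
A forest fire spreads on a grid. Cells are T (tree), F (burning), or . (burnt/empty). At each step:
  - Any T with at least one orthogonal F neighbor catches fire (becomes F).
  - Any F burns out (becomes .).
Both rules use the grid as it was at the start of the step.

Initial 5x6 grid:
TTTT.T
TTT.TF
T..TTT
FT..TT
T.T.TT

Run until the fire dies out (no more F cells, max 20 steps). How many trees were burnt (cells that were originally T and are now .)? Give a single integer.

Step 1: +6 fires, +2 burnt (F count now 6)
Step 2: +3 fires, +6 burnt (F count now 3)
Step 3: +5 fires, +3 burnt (F count now 5)
Step 4: +3 fires, +5 burnt (F count now 3)
Step 5: +1 fires, +3 burnt (F count now 1)
Step 6: +1 fires, +1 burnt (F count now 1)
Step 7: +0 fires, +1 burnt (F count now 0)
Fire out after step 7
Initially T: 20, now '.': 29
Total burnt (originally-T cells now '.'): 19

Answer: 19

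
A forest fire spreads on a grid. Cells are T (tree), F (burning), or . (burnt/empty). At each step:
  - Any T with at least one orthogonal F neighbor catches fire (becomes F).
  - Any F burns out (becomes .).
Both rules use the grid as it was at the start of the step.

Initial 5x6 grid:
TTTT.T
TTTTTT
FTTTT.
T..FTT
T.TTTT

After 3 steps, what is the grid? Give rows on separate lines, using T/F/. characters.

Step 1: 6 trees catch fire, 2 burn out
  TTTT.T
  FTTTTT
  .FTFT.
  F...FT
  T.TFTT
Step 2: 9 trees catch fire, 6 burn out
  FTTT.T
  .FTFTT
  ..F.F.
  .....F
  F.F.FT
Step 3: 5 trees catch fire, 9 burn out
  .FTF.T
  ..F.FT
  ......
  ......
  .....F

.FTF.T
..F.FT
......
......
.....F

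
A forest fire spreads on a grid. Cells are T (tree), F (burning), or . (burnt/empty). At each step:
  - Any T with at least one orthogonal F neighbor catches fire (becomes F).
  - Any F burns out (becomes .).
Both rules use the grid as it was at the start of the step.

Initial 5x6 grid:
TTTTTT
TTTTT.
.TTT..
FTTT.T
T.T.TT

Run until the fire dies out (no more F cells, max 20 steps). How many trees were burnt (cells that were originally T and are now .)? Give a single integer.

Answer: 19

Derivation:
Step 1: +2 fires, +1 burnt (F count now 2)
Step 2: +2 fires, +2 burnt (F count now 2)
Step 3: +4 fires, +2 burnt (F count now 4)
Step 4: +4 fires, +4 burnt (F count now 4)
Step 5: +3 fires, +4 burnt (F count now 3)
Step 6: +2 fires, +3 burnt (F count now 2)
Step 7: +1 fires, +2 burnt (F count now 1)
Step 8: +1 fires, +1 burnt (F count now 1)
Step 9: +0 fires, +1 burnt (F count now 0)
Fire out after step 9
Initially T: 22, now '.': 27
Total burnt (originally-T cells now '.'): 19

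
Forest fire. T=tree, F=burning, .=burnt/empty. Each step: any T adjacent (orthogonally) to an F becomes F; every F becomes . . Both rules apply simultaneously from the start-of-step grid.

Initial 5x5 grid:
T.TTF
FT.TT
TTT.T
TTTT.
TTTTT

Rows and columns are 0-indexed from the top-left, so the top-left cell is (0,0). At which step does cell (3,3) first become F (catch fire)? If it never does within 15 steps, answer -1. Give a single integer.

Step 1: cell (3,3)='T' (+5 fires, +2 burnt)
Step 2: cell (3,3)='T' (+5 fires, +5 burnt)
Step 3: cell (3,3)='T' (+3 fires, +5 burnt)
Step 4: cell (3,3)='T' (+2 fires, +3 burnt)
Step 5: cell (3,3)='F' (+2 fires, +2 burnt)
  -> target ignites at step 5
Step 6: cell (3,3)='.' (+1 fires, +2 burnt)
Step 7: cell (3,3)='.' (+1 fires, +1 burnt)
Step 8: cell (3,3)='.' (+0 fires, +1 burnt)
  fire out at step 8

5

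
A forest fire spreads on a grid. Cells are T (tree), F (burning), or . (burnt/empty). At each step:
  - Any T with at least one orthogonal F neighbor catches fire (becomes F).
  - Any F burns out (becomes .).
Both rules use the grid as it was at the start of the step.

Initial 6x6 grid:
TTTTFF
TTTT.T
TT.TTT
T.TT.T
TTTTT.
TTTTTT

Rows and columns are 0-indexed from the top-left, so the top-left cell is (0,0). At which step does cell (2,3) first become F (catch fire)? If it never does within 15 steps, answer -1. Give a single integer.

Step 1: cell (2,3)='T' (+2 fires, +2 burnt)
Step 2: cell (2,3)='T' (+3 fires, +2 burnt)
Step 3: cell (2,3)='F' (+5 fires, +3 burnt)
  -> target ignites at step 3
Step 4: cell (2,3)='.' (+3 fires, +5 burnt)
Step 5: cell (2,3)='.' (+4 fires, +3 burnt)
Step 6: cell (2,3)='.' (+4 fires, +4 burnt)
Step 7: cell (2,3)='.' (+4 fires, +4 burnt)
Step 8: cell (2,3)='.' (+3 fires, +4 burnt)
Step 9: cell (2,3)='.' (+1 fires, +3 burnt)
Step 10: cell (2,3)='.' (+0 fires, +1 burnt)
  fire out at step 10

3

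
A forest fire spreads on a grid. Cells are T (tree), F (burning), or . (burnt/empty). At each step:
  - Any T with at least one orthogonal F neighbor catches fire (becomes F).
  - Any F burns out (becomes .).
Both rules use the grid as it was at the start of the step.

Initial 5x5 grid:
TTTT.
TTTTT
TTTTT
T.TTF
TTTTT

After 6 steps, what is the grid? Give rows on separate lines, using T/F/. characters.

Step 1: 3 trees catch fire, 1 burn out
  TTTT.
  TTTTT
  TTTTF
  T.TF.
  TTTTF
Step 2: 4 trees catch fire, 3 burn out
  TTTT.
  TTTTF
  TTTF.
  T.F..
  TTTF.
Step 3: 3 trees catch fire, 4 burn out
  TTTT.
  TTTF.
  TTF..
  T....
  TTF..
Step 4: 4 trees catch fire, 3 burn out
  TTTF.
  TTF..
  TF...
  T....
  TF...
Step 5: 4 trees catch fire, 4 burn out
  TTF..
  TF...
  F....
  T....
  F....
Step 6: 3 trees catch fire, 4 burn out
  TF...
  F....
  .....
  F....
  .....

TF...
F....
.....
F....
.....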